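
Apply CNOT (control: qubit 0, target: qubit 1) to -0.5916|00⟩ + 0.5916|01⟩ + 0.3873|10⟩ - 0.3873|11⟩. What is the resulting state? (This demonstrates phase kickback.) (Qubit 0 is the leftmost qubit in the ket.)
-0.5916|00⟩ + 0.5916|01⟩ - 0.3873|10⟩ + 0.3873|11⟩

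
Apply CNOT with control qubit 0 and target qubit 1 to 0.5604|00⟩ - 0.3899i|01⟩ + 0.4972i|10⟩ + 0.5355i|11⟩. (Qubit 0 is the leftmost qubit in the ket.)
0.5604|00⟩ - 0.3899i|01⟩ + 0.5355i|10⟩ + 0.4972i|11⟩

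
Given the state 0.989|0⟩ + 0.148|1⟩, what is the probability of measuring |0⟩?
0.9781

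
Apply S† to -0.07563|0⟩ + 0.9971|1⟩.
-0.07563|0⟩ - 0.9971i|1⟩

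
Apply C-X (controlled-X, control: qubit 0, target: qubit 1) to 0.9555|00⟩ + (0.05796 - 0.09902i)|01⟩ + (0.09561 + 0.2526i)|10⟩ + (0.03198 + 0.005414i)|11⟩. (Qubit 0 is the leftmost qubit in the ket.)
0.9555|00⟩ + (0.05796 - 0.09902i)|01⟩ + (0.03198 + 0.005414i)|10⟩ + (0.09561 + 0.2526i)|11⟩

C-X leaves the control-|0⟩ kets |00⟩, |01⟩ unchanged and applies X to qubit 1 on the control-|1⟩ pair (|10⟩, |11⟩).
X = [[0, 1], [1, 0]].
With a = amp(|10⟩) = (0.09561 + 0.2526i) and b = amp(|11⟩) = (0.03198 + 0.005414i):
new amp(|10⟩) = (1)·b = (0.03198 + 0.005414i)
new amp(|11⟩) = (1)·a = (0.09561 + 0.2526i)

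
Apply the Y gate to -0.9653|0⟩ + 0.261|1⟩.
-0.261i|0⟩ - 0.9653i|1⟩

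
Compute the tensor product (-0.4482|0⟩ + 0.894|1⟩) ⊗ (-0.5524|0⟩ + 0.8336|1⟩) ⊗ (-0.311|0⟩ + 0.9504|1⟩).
-0.077|000⟩ + 0.2353|001⟩ + 0.1162|010⟩ - 0.3551|011⟩ + 0.1536|100⟩ - 0.4694|101⟩ - 0.2318|110⟩ + 0.7083|111⟩

amp(|b₁b₂…⟩) = product of the factor amplitudes for bits b₁, b₂, …; only kets whose every factor amplitude is nonzero survive.
|000⟩: (-0.4482)(-0.5524)(-0.311) = -0.077
|001⟩: (-0.4482)(-0.5524)(0.9504) = 0.2353
|010⟩: (-0.4482)(0.8336)(-0.311) = 0.1162
|011⟩: (-0.4482)(0.8336)(0.9504) = -0.3551
|100⟩: (0.894)(-0.5524)(-0.311) = 0.1536
|101⟩: (0.894)(-0.5524)(0.9504) = -0.4694
|110⟩: (0.894)(0.8336)(-0.311) = -0.2318
|111⟩: (0.894)(0.8336)(0.9504) = 0.7083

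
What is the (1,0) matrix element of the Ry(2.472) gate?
0.9445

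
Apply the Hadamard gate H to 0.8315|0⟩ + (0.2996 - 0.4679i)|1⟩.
(0.7998 - 0.3309i)|0⟩ + (0.3761 + 0.3309i)|1⟩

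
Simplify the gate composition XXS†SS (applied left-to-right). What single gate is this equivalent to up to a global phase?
S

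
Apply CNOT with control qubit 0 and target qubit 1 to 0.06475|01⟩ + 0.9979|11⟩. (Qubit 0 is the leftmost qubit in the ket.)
0.06475|01⟩ + 0.9979|10⟩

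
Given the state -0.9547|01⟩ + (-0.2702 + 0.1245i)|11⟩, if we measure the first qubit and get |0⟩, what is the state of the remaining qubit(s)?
-|1⟩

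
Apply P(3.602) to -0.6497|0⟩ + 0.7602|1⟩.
-0.6497|0⟩ + (-0.681 - 0.3378i)|1⟩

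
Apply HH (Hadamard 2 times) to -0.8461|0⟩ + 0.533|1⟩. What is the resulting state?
-0.8461|0⟩ + 0.533|1⟩

H² = I, so an even number of Hadamards cancels: H^2 = I and the state is unchanged.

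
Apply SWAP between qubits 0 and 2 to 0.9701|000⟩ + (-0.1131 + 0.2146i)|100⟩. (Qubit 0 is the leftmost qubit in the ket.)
0.9701|000⟩ + (-0.1131 + 0.2146i)|001⟩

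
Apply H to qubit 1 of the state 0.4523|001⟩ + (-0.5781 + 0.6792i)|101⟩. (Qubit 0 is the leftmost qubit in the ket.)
0.3198|001⟩ + 0.3198|011⟩ + (-0.4088 + 0.4803i)|101⟩ + (-0.4088 + 0.4803i)|111⟩

H on qubit 1 mixes each pair of kets that differ only in qubit 1: amplitudes (a, b) of (|…0…⟩, |…1…⟩) become ((a + b)/√2, (a − b)/√2). Kets absent from the input have amplitude 0.
(|001⟩, |011⟩): (a, b) = (0.4523, 0) → (0.3198, 0.3198)
(|101⟩, |111⟩): (a, b) = ((-0.5781 + 0.6792i), 0) → ((-0.4088 + 0.4803i), (-0.4088 + 0.4803i))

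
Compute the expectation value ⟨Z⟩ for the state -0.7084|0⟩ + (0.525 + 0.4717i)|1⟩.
0.003705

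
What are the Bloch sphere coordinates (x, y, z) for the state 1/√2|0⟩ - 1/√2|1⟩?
(-1, 0, 0)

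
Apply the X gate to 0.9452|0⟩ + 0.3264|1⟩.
0.3264|0⟩ + 0.9452|1⟩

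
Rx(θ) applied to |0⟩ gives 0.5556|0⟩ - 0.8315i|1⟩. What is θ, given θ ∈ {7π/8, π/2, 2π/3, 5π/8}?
5π/8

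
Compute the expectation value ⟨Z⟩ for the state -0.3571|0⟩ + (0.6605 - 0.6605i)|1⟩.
-0.745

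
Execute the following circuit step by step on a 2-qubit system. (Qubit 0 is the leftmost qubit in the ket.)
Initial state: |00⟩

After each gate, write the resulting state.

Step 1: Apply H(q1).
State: 1/√2|00⟩ + 1/√2|01⟩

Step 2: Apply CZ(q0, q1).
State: 1/√2|00⟩ + 1/√2|01⟩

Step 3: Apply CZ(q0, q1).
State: 1/√2|00⟩ + 1/√2|01⟩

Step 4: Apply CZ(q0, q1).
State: 1/√2|00⟩ + 1/√2|01⟩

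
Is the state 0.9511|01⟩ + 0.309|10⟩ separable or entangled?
Entangled

Writing the state as a|00⟩ + b|01⟩ + c|10⟩ + d|11⟩, it is a product state iff ad − bc = 0.
Here (a, b, c, d) = (0, 0.9511, 0.309, 0): ad − bc = (0)(0) − (0.9511)(0.309) = -0.2939 ≠ 0, so the state is entangled.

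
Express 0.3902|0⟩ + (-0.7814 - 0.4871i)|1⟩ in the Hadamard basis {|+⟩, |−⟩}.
(-0.2766 - 0.3444i)|+⟩ + (0.8284 + 0.3444i)|−⟩

With |ψ⟩ = α|0⟩ + β|1⟩, the Hadamard-basis coefficients are ⟨+|ψ⟩ = (α + β)/√2 and ⟨−|ψ⟩ = (α − β)/√2.
Here α = 0.3902, β = (-0.7814 - 0.4871i): (α + β)/√2 = (-0.2766 - 0.3444i), (α − β)/√2 = (0.8284 + 0.3444i).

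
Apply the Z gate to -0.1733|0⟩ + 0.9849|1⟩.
-0.1733|0⟩ - 0.9849|1⟩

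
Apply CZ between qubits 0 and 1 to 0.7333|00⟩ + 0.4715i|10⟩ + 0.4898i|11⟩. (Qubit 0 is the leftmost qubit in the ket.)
0.7333|00⟩ + 0.4715i|10⟩ - 0.4898i|11⟩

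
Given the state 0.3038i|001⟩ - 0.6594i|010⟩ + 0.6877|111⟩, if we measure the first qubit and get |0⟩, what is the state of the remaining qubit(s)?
0.4184i|01⟩ - 0.9082i|10⟩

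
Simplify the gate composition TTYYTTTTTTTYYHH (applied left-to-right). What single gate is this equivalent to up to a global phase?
T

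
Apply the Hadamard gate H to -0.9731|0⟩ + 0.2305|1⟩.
-0.5251|0⟩ - 0.8511|1⟩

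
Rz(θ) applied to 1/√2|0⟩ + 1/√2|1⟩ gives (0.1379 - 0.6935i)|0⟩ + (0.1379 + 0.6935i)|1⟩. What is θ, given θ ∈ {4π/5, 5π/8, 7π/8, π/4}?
7π/8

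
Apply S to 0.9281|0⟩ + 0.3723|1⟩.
0.9281|0⟩ + 0.3723i|1⟩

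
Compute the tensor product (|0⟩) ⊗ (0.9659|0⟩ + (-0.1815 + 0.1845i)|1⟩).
0.9659|00⟩ + (-0.1815 + 0.1845i)|01⟩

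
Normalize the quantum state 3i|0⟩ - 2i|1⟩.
0.8321i|0⟩ - 0.5547i|1⟩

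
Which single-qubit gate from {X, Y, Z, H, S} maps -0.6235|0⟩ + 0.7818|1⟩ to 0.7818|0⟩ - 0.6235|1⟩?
X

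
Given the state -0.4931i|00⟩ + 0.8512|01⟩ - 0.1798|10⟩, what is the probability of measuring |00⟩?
0.2431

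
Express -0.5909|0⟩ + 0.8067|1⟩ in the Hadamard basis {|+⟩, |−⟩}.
0.1526|+⟩ - 0.9883|−⟩

With |ψ⟩ = α|0⟩ + β|1⟩, the Hadamard-basis coefficients are ⟨+|ψ⟩ = (α + β)/√2 and ⟨−|ψ⟩ = (α − β)/√2.
Here α = -0.5909, β = 0.8067: (α + β)/√2 = 0.1526, (α − β)/√2 = -0.9883.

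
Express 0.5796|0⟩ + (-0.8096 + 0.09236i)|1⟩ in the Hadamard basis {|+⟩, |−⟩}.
(-0.1626 + 0.06531i)|+⟩ + (0.9823 - 0.06531i)|−⟩

With |ψ⟩ = α|0⟩ + β|1⟩, the Hadamard-basis coefficients are ⟨+|ψ⟩ = (α + β)/√2 and ⟨−|ψ⟩ = (α − β)/√2.
Here α = 0.5796, β = (-0.8096 + 0.09236i): (α + β)/√2 = (-0.1626 + 0.06531i), (α − β)/√2 = (0.9823 - 0.06531i).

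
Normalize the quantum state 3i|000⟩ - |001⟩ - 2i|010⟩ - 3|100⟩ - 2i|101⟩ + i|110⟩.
0.5669i|000⟩ - 0.189|001⟩ - (1/√7)i|010⟩ - 0.5669|100⟩ - (1/√7)i|101⟩ + 0.189i|110⟩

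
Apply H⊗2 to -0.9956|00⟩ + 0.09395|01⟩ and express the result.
-0.4508|00⟩ - 0.5448|01⟩ - 0.4508|10⟩ - 0.5448|11⟩

H⊗2 gives amp(|y⟩) = (1/2) Σ_x (−1)^(x·y) amp(|x⟩), where x·y is the number of positions in which both x and y have a 1.
|00⟩: (-0.9956 + 0.09395)/2 = -0.4508
|01⟩: (-0.9956 - 0.09395)/2 = -0.5448
|10⟩: (-0.9956 + 0.09395)/2 = -0.4508
|11⟩: (-0.9956 - 0.09395)/2 = -0.5448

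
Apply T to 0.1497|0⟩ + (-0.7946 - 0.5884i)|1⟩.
0.1497|0⟩ + (-0.1458 - 0.9779i)|1⟩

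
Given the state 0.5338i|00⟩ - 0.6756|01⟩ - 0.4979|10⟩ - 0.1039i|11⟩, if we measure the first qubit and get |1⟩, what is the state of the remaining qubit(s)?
-0.9789|0⟩ - 0.2043i|1⟩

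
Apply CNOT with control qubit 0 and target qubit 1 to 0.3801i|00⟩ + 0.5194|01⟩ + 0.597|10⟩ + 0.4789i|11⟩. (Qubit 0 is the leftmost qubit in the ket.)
0.3801i|00⟩ + 0.5194|01⟩ + 0.4789i|10⟩ + 0.597|11⟩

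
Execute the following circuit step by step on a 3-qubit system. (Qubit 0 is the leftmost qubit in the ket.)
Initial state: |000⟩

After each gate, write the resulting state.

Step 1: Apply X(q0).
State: |100⟩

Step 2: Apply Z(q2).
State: |100⟩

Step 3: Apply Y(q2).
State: i|101⟩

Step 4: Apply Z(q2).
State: -i|101⟩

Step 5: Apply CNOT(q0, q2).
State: -i|100⟩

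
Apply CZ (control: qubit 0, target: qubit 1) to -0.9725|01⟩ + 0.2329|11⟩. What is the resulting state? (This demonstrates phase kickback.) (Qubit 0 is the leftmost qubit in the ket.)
-0.9725|01⟩ - 0.2329|11⟩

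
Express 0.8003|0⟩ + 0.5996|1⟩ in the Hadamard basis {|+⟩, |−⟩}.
0.9899|+⟩ + 0.1419|−⟩

With |ψ⟩ = α|0⟩ + β|1⟩, the Hadamard-basis coefficients are ⟨+|ψ⟩ = (α + β)/√2 and ⟨−|ψ⟩ = (α − β)/√2.
Here α = 0.8003, β = 0.5996: (α + β)/√2 = 0.9899, (α − β)/√2 = 0.1419.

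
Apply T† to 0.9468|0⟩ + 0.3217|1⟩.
0.9468|0⟩ + (0.2275 - 0.2275i)|1⟩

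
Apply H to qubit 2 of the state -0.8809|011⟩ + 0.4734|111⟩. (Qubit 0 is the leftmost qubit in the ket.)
-0.6229|010⟩ + 0.6229|011⟩ + 0.3347|110⟩ - 0.3347|111⟩

H on qubit 2 mixes each pair of kets that differ only in qubit 2: amplitudes (a, b) of (|…0…⟩, |…1…⟩) become ((a + b)/√2, (a − b)/√2). Kets absent from the input have amplitude 0.
(|010⟩, |011⟩): (a, b) = (0, -0.8809) → (-0.6229, 0.6229)
(|110⟩, |111⟩): (a, b) = (0, 0.4734) → (0.3347, -0.3347)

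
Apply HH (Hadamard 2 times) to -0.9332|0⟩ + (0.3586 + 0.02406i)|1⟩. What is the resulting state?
-0.9332|0⟩ + (0.3586 + 0.02406i)|1⟩

H² = I, so an even number of Hadamards cancels: H^2 = I and the state is unchanged.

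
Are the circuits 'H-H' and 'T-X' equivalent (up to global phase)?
No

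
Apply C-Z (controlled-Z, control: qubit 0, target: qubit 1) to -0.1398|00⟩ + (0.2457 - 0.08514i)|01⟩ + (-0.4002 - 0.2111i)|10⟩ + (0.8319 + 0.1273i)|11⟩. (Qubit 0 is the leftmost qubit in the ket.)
-0.1398|00⟩ + (0.2457 - 0.08514i)|01⟩ + (-0.4002 - 0.2111i)|10⟩ + (-0.8319 - 0.1273i)|11⟩

C-Z leaves the control-|0⟩ kets |00⟩, |01⟩ unchanged and applies Z to qubit 1 on the control-|1⟩ pair (|10⟩, |11⟩).
Z = [[1, 0], [0, -1]].
With a = amp(|10⟩) = (-0.4002 - 0.2111i) and b = amp(|11⟩) = (0.8319 + 0.1273i):
new amp(|10⟩) = (1)·a = (-0.4002 - 0.2111i)
new amp(|11⟩) = (-1)·b = (-0.8319 - 0.1273i)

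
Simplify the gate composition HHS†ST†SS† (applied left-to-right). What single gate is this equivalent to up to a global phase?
T†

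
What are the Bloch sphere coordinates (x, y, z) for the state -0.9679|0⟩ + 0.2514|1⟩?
(-0.4867, 0, 0.8736)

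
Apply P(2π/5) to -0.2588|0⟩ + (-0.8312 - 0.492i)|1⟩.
-0.2588|0⟩ + (0.2111 - 0.9426i)|1⟩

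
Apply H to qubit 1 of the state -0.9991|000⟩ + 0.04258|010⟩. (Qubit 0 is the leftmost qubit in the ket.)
-0.6764|000⟩ - 0.7366|010⟩

H on qubit 1 mixes each pair of kets that differ only in qubit 1: amplitudes (a, b) of (|…0…⟩, |…1…⟩) become ((a + b)/√2, (a − b)/√2). Kets absent from the input have amplitude 0.
(|000⟩, |010⟩): (a, b) = (-0.9991, 0.04258) → (-0.6764, -0.7366)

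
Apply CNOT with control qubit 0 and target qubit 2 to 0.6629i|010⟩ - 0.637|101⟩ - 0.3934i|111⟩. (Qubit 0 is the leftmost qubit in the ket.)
0.6629i|010⟩ - 0.637|100⟩ - 0.3934i|110⟩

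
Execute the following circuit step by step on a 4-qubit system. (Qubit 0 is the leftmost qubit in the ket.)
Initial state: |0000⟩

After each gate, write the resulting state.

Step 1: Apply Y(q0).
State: i|1000⟩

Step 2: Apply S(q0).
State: -|1000⟩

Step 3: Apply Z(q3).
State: -|1000⟩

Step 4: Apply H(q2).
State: -1/√2|1000⟩ - 1/√2|1010⟩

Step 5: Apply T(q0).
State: (-1/2 - (1/2)i)|1000⟩ + (-1/2 - (1/2)i)|1010⟩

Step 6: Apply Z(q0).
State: (1/2 + (1/2)i)|1000⟩ + (1/2 + (1/2)i)|1010⟩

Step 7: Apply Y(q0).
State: (1/2 - (1/2)i)|0000⟩ + (1/2 - (1/2)i)|0010⟩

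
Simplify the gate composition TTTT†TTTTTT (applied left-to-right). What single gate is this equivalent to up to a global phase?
I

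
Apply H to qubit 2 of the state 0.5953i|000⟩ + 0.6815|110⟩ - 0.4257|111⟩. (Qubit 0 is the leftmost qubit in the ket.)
0.4209i|000⟩ + 0.4209i|001⟩ + 0.1809|110⟩ + 0.7829|111⟩

H on qubit 2 mixes each pair of kets that differ only in qubit 2: amplitudes (a, b) of (|…0…⟩, |…1…⟩) become ((a + b)/√2, (a − b)/√2). Kets absent from the input have amplitude 0.
(|000⟩, |001⟩): (a, b) = (0.5953i, 0) → (0.4209i, 0.4209i)
(|110⟩, |111⟩): (a, b) = (0.6815, -0.4257) → (0.1809, 0.7829)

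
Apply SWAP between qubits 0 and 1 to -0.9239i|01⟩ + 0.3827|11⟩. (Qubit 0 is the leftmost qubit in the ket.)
-0.9239i|10⟩ + 0.3827|11⟩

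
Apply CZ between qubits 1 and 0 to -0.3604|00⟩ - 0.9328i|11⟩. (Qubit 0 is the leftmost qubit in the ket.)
-0.3604|00⟩ + 0.9328i|11⟩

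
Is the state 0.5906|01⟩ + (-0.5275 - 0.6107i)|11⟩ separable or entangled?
Separable

Writing the state as a|00⟩ + b|01⟩ + c|10⟩ + d|11⟩, it is a product state iff ad − bc = 0.
Here (a, b, c, d) = (0, 0.5906, 0, (-0.5275 - 0.6107i)): ad − bc = (0)(-0.5275 - 0.6107i) − (0.5906)(0) = 0, so the state is separable.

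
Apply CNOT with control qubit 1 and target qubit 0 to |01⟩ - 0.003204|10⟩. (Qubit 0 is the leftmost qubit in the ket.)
-0.003204|10⟩ + |11⟩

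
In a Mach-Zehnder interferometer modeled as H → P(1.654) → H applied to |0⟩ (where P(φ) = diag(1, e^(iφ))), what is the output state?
(0.4584 + 0.4983i)|0⟩ + (0.5416 - 0.4983i)|1⟩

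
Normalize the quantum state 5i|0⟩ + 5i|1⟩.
(1/√2)i|0⟩ + (1/√2)i|1⟩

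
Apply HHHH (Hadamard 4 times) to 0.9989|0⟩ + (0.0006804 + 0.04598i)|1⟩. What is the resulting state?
0.9989|0⟩ + (0.0006804 + 0.04598i)|1⟩

H² = I, so an even number of Hadamards cancels: H^4 = I and the state is unchanged.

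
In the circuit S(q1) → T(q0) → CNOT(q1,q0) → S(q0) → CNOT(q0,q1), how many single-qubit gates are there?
3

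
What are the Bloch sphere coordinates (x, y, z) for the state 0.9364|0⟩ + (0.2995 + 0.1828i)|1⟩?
(0.5609, 0.3423, 0.7537)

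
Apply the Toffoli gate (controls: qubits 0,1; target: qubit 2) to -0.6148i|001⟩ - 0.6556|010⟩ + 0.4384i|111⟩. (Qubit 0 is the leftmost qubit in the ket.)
-0.6148i|001⟩ - 0.6556|010⟩ + 0.4384i|110⟩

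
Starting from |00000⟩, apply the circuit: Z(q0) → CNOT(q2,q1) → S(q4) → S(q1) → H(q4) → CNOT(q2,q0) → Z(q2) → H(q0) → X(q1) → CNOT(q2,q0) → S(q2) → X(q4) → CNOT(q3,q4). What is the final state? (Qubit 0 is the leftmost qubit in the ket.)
1/2|01000⟩ + 1/2|01001⟩ + 1/2|11000⟩ + 1/2|11001⟩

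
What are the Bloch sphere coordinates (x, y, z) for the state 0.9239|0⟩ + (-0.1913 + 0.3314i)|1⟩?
(-0.3535, 0.6124, 0.7072)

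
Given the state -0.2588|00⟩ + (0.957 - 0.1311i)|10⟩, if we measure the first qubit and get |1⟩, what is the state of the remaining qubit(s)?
(0.9907 - 0.1357i)|0⟩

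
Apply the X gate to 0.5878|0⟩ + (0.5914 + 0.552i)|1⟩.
(0.5914 + 0.552i)|0⟩ + 0.5878|1⟩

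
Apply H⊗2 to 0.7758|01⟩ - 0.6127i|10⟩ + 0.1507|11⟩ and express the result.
(0.4633 - 0.3064i)|00⟩ + (-0.4633 - 0.3064i)|01⟩ + (0.3126 + 0.3064i)|10⟩ + (-0.3126 + 0.3064i)|11⟩

H⊗2 gives amp(|y⟩) = (1/2) Σ_x (−1)^(x·y) amp(|x⟩), where x·y is the number of positions in which both x and y have a 1.
|00⟩: (0.7758 - 0.6127i + 0.1507)/2 = (0.4633 - 0.3064i)
|01⟩: (-0.7758 - 0.6127i - 0.1507)/2 = (-0.4633 - 0.3064i)
|10⟩: (0.7758 + 0.6127i - 0.1507)/2 = (0.3126 + 0.3064i)
|11⟩: (-0.7758 + 0.6127i + 0.1507)/2 = (-0.3126 + 0.3064i)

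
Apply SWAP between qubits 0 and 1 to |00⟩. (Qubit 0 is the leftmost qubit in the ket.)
|00⟩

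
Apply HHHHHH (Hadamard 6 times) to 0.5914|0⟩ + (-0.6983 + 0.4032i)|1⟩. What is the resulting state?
0.5914|0⟩ + (-0.6983 + 0.4032i)|1⟩

H² = I, so an even number of Hadamards cancels: H^6 = I and the state is unchanged.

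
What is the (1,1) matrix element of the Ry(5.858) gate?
-0.9775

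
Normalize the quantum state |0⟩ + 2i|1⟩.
1/√5|0⟩ + 0.8944i|1⟩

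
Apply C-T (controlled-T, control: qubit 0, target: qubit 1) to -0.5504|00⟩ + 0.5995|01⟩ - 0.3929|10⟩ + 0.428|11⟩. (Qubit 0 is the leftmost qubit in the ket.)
-0.5504|00⟩ + 0.5995|01⟩ - 0.3929|10⟩ + (0.3026 + 0.3026i)|11⟩

C-T leaves the control-|0⟩ kets |00⟩, |01⟩ unchanged and applies T to qubit 1 on the control-|1⟩ pair (|10⟩, |11⟩).
T = [[1, 0], [0, (1/√2 + (1/√2)i)]].
With a = amp(|10⟩) = -0.3929 and b = amp(|11⟩) = 0.428:
new amp(|10⟩) = (1)·a = -0.3929
new amp(|11⟩) = (1/√2 + (1/√2)i)·b = (0.3026 + 0.3026i)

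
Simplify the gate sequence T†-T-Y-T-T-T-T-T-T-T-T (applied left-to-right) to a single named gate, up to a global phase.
Y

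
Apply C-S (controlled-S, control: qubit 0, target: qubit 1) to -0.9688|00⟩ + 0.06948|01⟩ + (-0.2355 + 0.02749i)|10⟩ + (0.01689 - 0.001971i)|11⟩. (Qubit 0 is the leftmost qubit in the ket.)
-0.9688|00⟩ + 0.06948|01⟩ + (-0.2355 + 0.02749i)|10⟩ + (0.001971 + 0.01689i)|11⟩

C-S leaves the control-|0⟩ kets |00⟩, |01⟩ unchanged and applies S to qubit 1 on the control-|1⟩ pair (|10⟩, |11⟩).
S = [[1, 0], [0, i]].
With a = amp(|10⟩) = (-0.2355 + 0.02749i) and b = amp(|11⟩) = (0.01689 - 0.001971i):
new amp(|10⟩) = (1)·a = (-0.2355 + 0.02749i)
new amp(|11⟩) = (i)·b = (0.001971 + 0.01689i)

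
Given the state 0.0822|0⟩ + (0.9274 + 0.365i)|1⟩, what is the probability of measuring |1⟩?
0.9933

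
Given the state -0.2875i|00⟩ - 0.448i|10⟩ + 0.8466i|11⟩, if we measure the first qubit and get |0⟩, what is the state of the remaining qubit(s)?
-i|0⟩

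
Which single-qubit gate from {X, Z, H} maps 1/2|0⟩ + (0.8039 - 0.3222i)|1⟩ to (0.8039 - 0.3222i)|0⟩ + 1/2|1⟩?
X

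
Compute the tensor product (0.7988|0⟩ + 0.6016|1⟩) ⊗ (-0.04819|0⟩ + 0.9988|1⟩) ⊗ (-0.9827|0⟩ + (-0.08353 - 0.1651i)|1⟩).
0.03783|000⟩ + (0.003215 + 0.006355i)|001⟩ - 0.784|010⟩ + (-0.06664 - 0.1317i)|011⟩ + 0.02849|100⟩ + (0.002422 + 0.004786i)|101⟩ - 0.5905|110⟩ + (-0.05019 - 0.0992i)|111⟩

amp(|b₁b₂…⟩) = product of the factor amplitudes for bits b₁, b₂, …; only kets whose every factor amplitude is nonzero survive.
|000⟩: (0.7988)(-0.04819)(-0.9827) = 0.03783
|001⟩: (0.7988)(-0.04819)(-0.08353 - 0.1651i) = (0.003215 + 0.006355i)
|010⟩: (0.7988)(0.9988)(-0.9827) = -0.784
|011⟩: (0.7988)(0.9988)(-0.08353 - 0.1651i) = (-0.06664 - 0.1317i)
|100⟩: (0.6016)(-0.04819)(-0.9827) = 0.02849
|101⟩: (0.6016)(-0.04819)(-0.08353 - 0.1651i) = (0.002422 + 0.004786i)
|110⟩: (0.6016)(0.9988)(-0.9827) = -0.5905
|111⟩: (0.6016)(0.9988)(-0.08353 - 0.1651i) = (-0.05019 - 0.0992i)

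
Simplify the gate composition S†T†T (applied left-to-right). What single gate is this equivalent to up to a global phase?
S†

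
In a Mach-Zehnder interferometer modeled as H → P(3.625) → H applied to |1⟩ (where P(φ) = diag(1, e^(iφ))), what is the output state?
(0.9427 + 0.2324i)|0⟩ + (0.05729 - 0.2324i)|1⟩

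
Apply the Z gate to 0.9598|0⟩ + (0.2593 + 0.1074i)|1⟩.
0.9598|0⟩ + (-0.2593 - 0.1074i)|1⟩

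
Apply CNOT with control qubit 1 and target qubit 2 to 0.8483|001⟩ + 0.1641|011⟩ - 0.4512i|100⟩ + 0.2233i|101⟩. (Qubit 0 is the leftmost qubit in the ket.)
0.8483|001⟩ + 0.1641|010⟩ - 0.4512i|100⟩ + 0.2233i|101⟩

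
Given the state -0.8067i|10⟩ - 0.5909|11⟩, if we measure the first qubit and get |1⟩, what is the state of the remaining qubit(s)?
-0.8067i|0⟩ - 0.5909|1⟩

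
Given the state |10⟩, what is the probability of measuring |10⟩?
1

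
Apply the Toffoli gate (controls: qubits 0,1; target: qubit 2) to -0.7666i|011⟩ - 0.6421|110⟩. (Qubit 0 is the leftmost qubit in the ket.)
-0.7666i|011⟩ - 0.6421|111⟩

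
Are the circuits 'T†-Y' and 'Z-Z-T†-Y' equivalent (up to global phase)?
Yes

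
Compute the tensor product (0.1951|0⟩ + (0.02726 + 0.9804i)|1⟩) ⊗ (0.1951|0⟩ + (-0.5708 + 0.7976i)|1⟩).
0.03806|00⟩ + (-0.1114 + 0.1556i)|01⟩ + (0.005318 + 0.1913i)|10⟩ + (-0.7975 - 0.5379i)|11⟩

amp(|b₁b₂…⟩) = product of the factor amplitudes for bits b₁, b₂, …; only kets whose every factor amplitude is nonzero survive.
|00⟩: (0.1951)(0.1951) = 0.03806
|01⟩: (0.1951)(-0.5708 + 0.7976i) = (-0.1114 + 0.1556i)
|10⟩: (0.02726 + 0.9804i)(0.1951) = (0.005318 + 0.1913i)
|11⟩: (0.02726 + 0.9804i)(-0.5708 + 0.7976i) = (-0.7975 - 0.5379i)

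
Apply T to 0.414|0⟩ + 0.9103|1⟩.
0.414|0⟩ + (0.6437 + 0.6437i)|1⟩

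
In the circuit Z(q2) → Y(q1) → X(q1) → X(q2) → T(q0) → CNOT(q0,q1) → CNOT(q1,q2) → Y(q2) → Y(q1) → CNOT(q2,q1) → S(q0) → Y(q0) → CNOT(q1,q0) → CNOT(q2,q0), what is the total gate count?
14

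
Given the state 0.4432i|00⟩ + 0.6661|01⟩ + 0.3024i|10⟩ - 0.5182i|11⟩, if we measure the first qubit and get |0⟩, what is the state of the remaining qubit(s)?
0.554i|0⟩ + 0.8325|1⟩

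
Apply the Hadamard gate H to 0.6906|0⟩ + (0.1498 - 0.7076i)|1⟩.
(0.5943 - 0.5003i)|0⟩ + (0.3824 + 0.5003i)|1⟩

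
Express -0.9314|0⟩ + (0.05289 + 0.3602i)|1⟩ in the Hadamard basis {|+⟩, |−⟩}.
(-0.6212 + 0.2547i)|+⟩ + (-0.696 - 0.2547i)|−⟩

With |ψ⟩ = α|0⟩ + β|1⟩, the Hadamard-basis coefficients are ⟨+|ψ⟩ = (α + β)/√2 and ⟨−|ψ⟩ = (α − β)/√2.
Here α = -0.9314, β = (0.05289 + 0.3602i): (α + β)/√2 = (-0.6212 + 0.2547i), (α − β)/√2 = (-0.696 - 0.2547i).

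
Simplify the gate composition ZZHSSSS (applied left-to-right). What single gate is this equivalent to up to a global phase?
H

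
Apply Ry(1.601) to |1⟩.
-0.7177|0⟩ + 0.6963|1⟩

Ry(1.601) = [[cos(θ/2), −sin(θ/2)], [sin(θ/2), cos(θ/2)]]; θ = 1.601, cos(θ/2) ≈ 0.696348, sin(θ/2) ≈ 0.717704.
With a = amp(|0⟩) = 0 and b = amp(|1⟩) = 1:
new amp(|0⟩) = (0.696348)·a + (-0.717704)·b = -0.7177
new amp(|1⟩) = (0.717704)·a + (0.696348)·b = 0.6963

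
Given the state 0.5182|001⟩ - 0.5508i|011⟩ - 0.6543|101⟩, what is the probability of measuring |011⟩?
0.3034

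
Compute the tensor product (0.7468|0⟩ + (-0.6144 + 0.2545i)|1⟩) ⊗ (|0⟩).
0.7468|00⟩ + (-0.6144 + 0.2545i)|10⟩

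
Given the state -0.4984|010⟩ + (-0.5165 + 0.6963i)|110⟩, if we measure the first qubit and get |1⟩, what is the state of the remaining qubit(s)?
(-0.5958 + 0.8032i)|10⟩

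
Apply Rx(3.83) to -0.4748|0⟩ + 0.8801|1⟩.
(0.1602 - 0.8285i)|0⟩ + (-0.297 + 0.447i)|1⟩

Rx(3.83) = [[cos(θ/2), −i·sin(θ/2)], [−i·sin(θ/2), cos(θ/2)]]; θ = 3.83, cos(θ/2) ≈ -0.337447, sin(θ/2) ≈ 0.941344.
With a = amp(|0⟩) = -0.4748 and b = amp(|1⟩) = 0.8801:
new amp(|0⟩) = (-0.337447)·a + (-0.941344i)·b = (0.1602 - 0.8285i)
new amp(|1⟩) = (-0.941344i)·a + (-0.337447)·b = (-0.297 + 0.447i)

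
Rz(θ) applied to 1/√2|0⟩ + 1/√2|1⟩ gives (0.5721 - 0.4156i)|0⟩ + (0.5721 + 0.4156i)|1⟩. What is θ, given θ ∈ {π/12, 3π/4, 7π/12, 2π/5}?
2π/5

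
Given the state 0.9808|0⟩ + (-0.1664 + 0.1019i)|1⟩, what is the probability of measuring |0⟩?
0.962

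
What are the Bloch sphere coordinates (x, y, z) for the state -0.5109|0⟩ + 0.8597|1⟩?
(-0.8784, 0, -0.4781)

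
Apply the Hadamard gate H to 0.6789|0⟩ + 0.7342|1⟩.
0.9992|0⟩ - 0.0391|1⟩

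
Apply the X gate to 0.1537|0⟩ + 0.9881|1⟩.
0.9881|0⟩ + 0.1537|1⟩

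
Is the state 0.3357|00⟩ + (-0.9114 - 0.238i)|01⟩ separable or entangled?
Separable

Writing the state as a|00⟩ + b|01⟩ + c|10⟩ + d|11⟩, it is a product state iff ad − bc = 0.
Here (a, b, c, d) = (0.3357, (-0.9114 - 0.238i), 0, 0): ad − bc = (0.3357)(0) − (-0.9114 - 0.238i)(0) = 0, so the state is separable.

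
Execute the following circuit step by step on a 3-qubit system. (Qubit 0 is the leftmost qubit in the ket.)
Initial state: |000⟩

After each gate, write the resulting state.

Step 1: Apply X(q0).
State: |100⟩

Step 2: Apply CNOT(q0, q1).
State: |110⟩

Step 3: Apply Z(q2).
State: |110⟩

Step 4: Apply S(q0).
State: i|110⟩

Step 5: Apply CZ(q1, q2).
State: i|110⟩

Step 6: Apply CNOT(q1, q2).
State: i|111⟩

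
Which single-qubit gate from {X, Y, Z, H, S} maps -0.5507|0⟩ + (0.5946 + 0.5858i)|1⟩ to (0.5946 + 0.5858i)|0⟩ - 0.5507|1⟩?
X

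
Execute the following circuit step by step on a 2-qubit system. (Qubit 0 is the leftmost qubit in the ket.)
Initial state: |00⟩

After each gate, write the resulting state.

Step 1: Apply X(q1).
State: |01⟩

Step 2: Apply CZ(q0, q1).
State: |01⟩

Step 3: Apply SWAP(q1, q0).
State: |10⟩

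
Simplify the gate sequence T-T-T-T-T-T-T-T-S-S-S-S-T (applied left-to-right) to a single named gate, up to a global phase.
T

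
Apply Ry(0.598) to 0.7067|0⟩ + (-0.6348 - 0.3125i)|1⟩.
(0.8623 + 0.09205i)|0⟩ + (-0.3985 - 0.2986i)|1⟩

Ry(0.598) = [[cos(θ/2), −sin(θ/2)], [sin(θ/2), cos(θ/2)]]; θ = 0.598, cos(θ/2) ≈ 0.955632, sin(θ/2) ≈ 0.294565.
With a = amp(|0⟩) = 0.7067 and b = amp(|1⟩) = (-0.6348 - 0.3125i):
new amp(|0⟩) = (0.955632)·a + (-0.294565)·b = (0.8623 + 0.09205i)
new amp(|1⟩) = (0.294565)·a + (0.955632)·b = (-0.3985 - 0.2986i)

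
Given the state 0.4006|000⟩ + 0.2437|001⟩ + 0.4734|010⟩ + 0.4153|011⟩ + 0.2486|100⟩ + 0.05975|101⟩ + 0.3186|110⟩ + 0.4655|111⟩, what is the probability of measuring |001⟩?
0.05939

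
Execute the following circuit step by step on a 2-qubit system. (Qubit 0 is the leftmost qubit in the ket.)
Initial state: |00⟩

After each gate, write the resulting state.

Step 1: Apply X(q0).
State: |10⟩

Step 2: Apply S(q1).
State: |10⟩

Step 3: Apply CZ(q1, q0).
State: |10⟩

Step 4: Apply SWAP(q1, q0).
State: |01⟩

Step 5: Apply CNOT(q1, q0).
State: |11⟩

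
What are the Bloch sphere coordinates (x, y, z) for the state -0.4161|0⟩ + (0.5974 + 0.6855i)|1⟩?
(-0.4972, -0.5705, -0.6537)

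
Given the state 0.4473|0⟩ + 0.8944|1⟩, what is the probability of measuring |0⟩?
0.2001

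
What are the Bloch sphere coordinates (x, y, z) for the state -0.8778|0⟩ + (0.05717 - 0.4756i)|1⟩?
(-0.1004, 0.835, 0.5411)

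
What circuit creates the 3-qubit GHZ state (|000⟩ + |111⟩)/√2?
H(q0) → CNOT(q0,q1) → CNOT(q0,q2)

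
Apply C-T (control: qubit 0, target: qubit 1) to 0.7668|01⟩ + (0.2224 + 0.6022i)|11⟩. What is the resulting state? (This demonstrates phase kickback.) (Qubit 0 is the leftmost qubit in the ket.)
0.7668|01⟩ + (-0.2686 + 0.5831i)|11⟩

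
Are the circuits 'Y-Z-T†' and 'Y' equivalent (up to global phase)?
No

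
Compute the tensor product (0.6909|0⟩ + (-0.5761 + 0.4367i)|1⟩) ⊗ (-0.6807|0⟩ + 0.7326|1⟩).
-0.4703|00⟩ + 0.5062|01⟩ + (0.3922 - 0.2973i)|10⟩ + (-0.4221 + 0.3199i)|11⟩

amp(|b₁b₂…⟩) = product of the factor amplitudes for bits b₁, b₂, …; only kets whose every factor amplitude is nonzero survive.
|00⟩: (0.6909)(-0.6807) = -0.4703
|01⟩: (0.6909)(0.7326) = 0.5062
|10⟩: (-0.5761 + 0.4367i)(-0.6807) = (0.3922 - 0.2973i)
|11⟩: (-0.5761 + 0.4367i)(0.7326) = (-0.4221 + 0.3199i)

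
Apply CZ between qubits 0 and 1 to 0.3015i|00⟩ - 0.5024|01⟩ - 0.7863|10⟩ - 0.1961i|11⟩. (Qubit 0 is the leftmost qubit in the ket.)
0.3015i|00⟩ - 0.5024|01⟩ - 0.7863|10⟩ + 0.1961i|11⟩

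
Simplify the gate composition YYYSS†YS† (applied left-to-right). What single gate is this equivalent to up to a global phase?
S†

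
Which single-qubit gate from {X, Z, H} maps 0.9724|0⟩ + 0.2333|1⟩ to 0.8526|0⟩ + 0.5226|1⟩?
H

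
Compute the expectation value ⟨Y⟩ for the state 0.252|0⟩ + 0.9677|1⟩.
0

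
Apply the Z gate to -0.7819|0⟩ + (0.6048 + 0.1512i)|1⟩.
-0.7819|0⟩ + (-0.6048 - 0.1512i)|1⟩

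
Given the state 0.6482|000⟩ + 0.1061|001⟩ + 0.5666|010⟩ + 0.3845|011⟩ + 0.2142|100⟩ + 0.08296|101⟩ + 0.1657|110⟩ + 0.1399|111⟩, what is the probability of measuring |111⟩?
0.01957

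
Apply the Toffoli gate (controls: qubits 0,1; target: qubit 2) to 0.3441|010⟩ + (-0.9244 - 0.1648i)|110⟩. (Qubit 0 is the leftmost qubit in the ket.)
0.3441|010⟩ + (-0.9244 - 0.1648i)|111⟩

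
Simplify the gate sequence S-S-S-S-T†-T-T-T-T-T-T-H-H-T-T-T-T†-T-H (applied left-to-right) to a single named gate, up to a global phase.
H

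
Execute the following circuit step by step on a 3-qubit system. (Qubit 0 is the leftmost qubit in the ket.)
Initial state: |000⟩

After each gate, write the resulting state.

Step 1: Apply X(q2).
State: |001⟩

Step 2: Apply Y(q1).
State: i|011⟩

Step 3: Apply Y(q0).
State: -|111⟩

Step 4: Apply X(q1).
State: -|101⟩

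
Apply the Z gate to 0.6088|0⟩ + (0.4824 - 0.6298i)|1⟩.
0.6088|0⟩ + (-0.4824 + 0.6298i)|1⟩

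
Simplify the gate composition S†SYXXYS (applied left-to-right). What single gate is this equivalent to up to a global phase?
S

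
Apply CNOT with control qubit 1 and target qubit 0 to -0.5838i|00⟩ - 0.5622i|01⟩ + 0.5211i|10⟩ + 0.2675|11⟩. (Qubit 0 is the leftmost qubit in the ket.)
-0.5838i|00⟩ + 0.2675|01⟩ + 0.5211i|10⟩ - 0.5622i|11⟩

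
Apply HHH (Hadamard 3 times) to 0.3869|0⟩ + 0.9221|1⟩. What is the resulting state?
0.9256|0⟩ - 0.3784|1⟩

H² = I, so H^3 = H: a single Hadamard. With (a, b) = (0.3869, 0.9221), H gives ((a + b)/√2, (a − b)/√2) = (0.9256, -0.3784).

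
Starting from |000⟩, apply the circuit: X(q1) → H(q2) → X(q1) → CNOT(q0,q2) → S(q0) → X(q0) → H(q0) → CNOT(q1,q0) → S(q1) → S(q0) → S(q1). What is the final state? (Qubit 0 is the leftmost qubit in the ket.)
1/2|000⟩ + 1/2|001⟩ - (1/2)i|100⟩ - (1/2)i|101⟩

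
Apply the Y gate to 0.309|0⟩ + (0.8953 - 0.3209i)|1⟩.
(-0.3209 - 0.8953i)|0⟩ + 0.309i|1⟩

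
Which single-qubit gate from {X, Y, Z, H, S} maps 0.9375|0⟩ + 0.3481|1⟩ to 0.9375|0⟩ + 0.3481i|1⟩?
S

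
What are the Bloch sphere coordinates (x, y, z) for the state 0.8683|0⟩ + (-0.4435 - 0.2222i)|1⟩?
(-0.7702, -0.3859, 0.5079)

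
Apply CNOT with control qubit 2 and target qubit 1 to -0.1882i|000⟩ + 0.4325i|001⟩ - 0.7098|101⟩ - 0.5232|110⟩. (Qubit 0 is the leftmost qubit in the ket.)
-0.1882i|000⟩ + 0.4325i|011⟩ - 0.5232|110⟩ - 0.7098|111⟩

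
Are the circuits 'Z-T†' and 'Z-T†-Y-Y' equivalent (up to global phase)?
Yes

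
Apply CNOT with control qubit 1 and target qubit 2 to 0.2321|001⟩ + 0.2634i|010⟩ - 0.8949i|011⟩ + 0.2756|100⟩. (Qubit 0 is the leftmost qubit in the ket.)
0.2321|001⟩ - 0.8949i|010⟩ + 0.2634i|011⟩ + 0.2756|100⟩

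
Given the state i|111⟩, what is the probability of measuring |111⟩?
1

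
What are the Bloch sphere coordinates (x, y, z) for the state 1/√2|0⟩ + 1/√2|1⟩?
(1, 0, 0)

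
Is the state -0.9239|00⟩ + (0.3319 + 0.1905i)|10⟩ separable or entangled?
Separable

Writing the state as a|00⟩ + b|01⟩ + c|10⟩ + d|11⟩, it is a product state iff ad − bc = 0.
Here (a, b, c, d) = (-0.9239, 0, (0.3319 + 0.1905i), 0): ad − bc = (-0.9239)(0) − (0)(0.3319 + 0.1905i) = 0, so the state is separable.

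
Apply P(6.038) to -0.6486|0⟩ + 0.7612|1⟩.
-0.6486|0⟩ + (0.7384 - 0.1848i)|1⟩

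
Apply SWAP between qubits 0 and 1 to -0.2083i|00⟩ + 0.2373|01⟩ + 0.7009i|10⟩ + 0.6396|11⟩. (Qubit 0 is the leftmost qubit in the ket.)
-0.2083i|00⟩ + 0.7009i|01⟩ + 0.2373|10⟩ + 0.6396|11⟩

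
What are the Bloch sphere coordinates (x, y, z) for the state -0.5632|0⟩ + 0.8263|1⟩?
(-0.9307, 0, -0.3656)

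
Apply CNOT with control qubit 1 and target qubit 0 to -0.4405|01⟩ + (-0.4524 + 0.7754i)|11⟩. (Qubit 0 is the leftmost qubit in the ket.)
(-0.4524 + 0.7754i)|01⟩ - 0.4405|11⟩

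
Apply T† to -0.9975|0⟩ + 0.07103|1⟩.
-0.9975|0⟩ + (0.05023 - 0.05023i)|1⟩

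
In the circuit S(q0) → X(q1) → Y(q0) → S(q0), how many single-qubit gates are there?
4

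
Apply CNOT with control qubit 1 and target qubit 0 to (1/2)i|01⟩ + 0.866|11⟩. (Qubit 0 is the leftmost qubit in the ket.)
0.866|01⟩ + (1/2)i|11⟩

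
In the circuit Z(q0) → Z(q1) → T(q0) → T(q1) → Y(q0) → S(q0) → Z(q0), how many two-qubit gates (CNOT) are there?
0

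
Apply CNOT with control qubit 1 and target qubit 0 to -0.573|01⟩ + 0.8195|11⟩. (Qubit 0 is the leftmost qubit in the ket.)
0.8195|01⟩ - 0.573|11⟩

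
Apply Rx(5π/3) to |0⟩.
-0.866|0⟩ - (1/2)i|1⟩

Rx(5π/3) = [[cos(θ/2), −i·sin(θ/2)], [−i·sin(θ/2), cos(θ/2)]]; θ = 5π/3, cos(θ/2) ≈ -0.866025, sin(θ/2) ≈ 0.5.
With a = amp(|0⟩) = 1 and b = amp(|1⟩) = 0:
new amp(|0⟩) = (-0.866025)·a + (-0.5i)·b = -0.866
new amp(|1⟩) = (-0.5i)·a + (-0.866025)·b = -(1/2)i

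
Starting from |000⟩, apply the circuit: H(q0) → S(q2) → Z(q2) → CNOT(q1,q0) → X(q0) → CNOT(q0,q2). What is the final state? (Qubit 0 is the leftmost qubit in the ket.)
1/√2|000⟩ + 1/√2|101⟩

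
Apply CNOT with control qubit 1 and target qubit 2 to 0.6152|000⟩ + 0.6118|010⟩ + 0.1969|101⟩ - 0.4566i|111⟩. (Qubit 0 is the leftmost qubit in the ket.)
0.6152|000⟩ + 0.6118|011⟩ + 0.1969|101⟩ - 0.4566i|110⟩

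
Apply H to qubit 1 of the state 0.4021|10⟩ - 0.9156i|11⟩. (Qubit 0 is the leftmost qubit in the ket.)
(0.2843 - 0.6474i)|10⟩ + (0.2843 + 0.6474i)|11⟩

H on qubit 1 mixes each pair of kets that differ only in qubit 1: amplitudes (a, b) of (|…0…⟩, |…1…⟩) become ((a + b)/√2, (a − b)/√2). Kets absent from the input have amplitude 0.
(|10⟩, |11⟩): (a, b) = (0.4021, -0.9156i) → ((0.2843 - 0.6474i), (0.2843 + 0.6474i))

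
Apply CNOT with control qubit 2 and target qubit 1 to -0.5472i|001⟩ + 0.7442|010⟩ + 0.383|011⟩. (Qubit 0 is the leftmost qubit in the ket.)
0.383|001⟩ + 0.7442|010⟩ - 0.5472i|011⟩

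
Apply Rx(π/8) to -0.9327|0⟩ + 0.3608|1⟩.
(-0.9148 - 0.07039i)|0⟩ + (0.3539 + 0.182i)|1⟩

Rx(π/8) = [[cos(θ/2), −i·sin(θ/2)], [−i·sin(θ/2), cos(θ/2)]]; θ = π/8, cos(θ/2) ≈ 0.980785, sin(θ/2) ≈ 0.19509.
With a = amp(|0⟩) = -0.9327 and b = amp(|1⟩) = 0.3608:
new amp(|0⟩) = (0.980785)·a + (-0.19509i)·b = (-0.9148 - 0.07039i)
new amp(|1⟩) = (-0.19509i)·a + (0.980785)·b = (0.3539 + 0.182i)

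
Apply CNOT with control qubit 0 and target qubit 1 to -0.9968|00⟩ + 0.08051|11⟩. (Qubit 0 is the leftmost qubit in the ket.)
-0.9968|00⟩ + 0.08051|10⟩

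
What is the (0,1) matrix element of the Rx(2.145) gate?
-0.8784i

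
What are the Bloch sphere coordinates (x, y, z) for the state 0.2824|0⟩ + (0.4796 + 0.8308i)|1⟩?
(0.2709, 0.4692, -0.8405)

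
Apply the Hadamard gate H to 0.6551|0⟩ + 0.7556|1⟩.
0.9975|0⟩ - 0.07106|1⟩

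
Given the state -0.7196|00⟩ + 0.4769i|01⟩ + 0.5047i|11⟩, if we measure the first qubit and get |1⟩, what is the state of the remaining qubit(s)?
i|1⟩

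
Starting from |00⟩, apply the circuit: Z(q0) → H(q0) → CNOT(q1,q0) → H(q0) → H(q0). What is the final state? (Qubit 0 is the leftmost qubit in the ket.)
1/√2|00⟩ + 1/√2|10⟩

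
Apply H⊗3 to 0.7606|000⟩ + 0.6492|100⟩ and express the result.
0.4984|000⟩ + 0.4984|001⟩ + 0.4984|010⟩ + 0.4984|011⟩ + 0.03939|100⟩ + 0.03939|101⟩ + 0.03939|110⟩ + 0.03939|111⟩

H⊗3 gives amp(|y⟩) = (1/2√2) Σ_x (−1)^(x·y) amp(|x⟩), where x·y is the number of positions in which both x and y have a 1.
|000⟩: (0.7606 + 0.6492)/(2√2) = 0.4984
|001⟩: (0.7606 + 0.6492)/(2√2) = 0.4984
|010⟩: (0.7606 + 0.6492)/(2√2) = 0.4984
|011⟩: (0.7606 + 0.6492)/(2√2) = 0.4984
|100⟩: (0.7606 - 0.6492)/(2√2) = 0.03939
|101⟩: (0.7606 - 0.6492)/(2√2) = 0.03939
|110⟩: (0.7606 - 0.6492)/(2√2) = 0.03939
|111⟩: (0.7606 - 0.6492)/(2√2) = 0.03939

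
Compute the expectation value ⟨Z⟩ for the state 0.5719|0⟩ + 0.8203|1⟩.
-0.3458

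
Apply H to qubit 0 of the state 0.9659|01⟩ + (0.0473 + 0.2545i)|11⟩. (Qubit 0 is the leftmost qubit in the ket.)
(0.7164 + 0.18i)|01⟩ + (0.6495 - 0.18i)|11⟩

H on qubit 0 mixes each pair of kets that differ only in qubit 0: amplitudes (a, b) of (|…0…⟩, |…1…⟩) become ((a + b)/√2, (a − b)/√2). Kets absent from the input have amplitude 0.
(|01⟩, |11⟩): (a, b) = (0.9659, (0.0473 + 0.2545i)) → ((0.7164 + 0.18i), (0.6495 - 0.18i))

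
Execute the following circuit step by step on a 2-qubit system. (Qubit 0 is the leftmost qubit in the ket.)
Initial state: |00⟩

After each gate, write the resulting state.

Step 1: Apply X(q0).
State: |10⟩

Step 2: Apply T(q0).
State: (1/√2 + (1/√2)i)|10⟩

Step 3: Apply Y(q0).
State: (1/√2 - (1/√2)i)|00⟩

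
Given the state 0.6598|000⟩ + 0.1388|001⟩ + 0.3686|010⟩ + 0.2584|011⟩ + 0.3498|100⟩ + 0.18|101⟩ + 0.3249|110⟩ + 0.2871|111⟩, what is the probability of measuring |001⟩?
0.01927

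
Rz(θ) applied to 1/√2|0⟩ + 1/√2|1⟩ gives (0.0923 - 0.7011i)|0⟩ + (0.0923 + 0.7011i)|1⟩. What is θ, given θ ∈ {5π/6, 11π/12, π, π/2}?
11π/12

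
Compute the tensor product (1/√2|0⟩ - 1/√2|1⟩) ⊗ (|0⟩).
1/√2|00⟩ - 1/√2|10⟩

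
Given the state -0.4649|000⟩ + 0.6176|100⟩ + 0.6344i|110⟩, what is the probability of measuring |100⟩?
0.3814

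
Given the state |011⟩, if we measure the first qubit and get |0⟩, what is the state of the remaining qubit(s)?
|11⟩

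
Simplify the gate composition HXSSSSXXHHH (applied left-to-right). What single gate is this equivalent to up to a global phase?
Z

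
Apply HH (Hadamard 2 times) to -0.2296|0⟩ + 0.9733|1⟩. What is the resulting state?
-0.2296|0⟩ + 0.9733|1⟩

H² = I, so an even number of Hadamards cancels: H^2 = I and the state is unchanged.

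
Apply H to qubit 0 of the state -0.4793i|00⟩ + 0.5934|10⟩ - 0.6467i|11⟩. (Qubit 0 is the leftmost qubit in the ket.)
(0.4196 - 0.3389i)|00⟩ - 0.4573i|01⟩ + (-0.4196 - 0.3389i)|10⟩ + 0.4573i|11⟩

H on qubit 0 mixes each pair of kets that differ only in qubit 0: amplitudes (a, b) of (|…0…⟩, |…1…⟩) become ((a + b)/√2, (a − b)/√2). Kets absent from the input have amplitude 0.
(|00⟩, |10⟩): (a, b) = (-0.4793i, 0.5934) → ((0.4196 - 0.3389i), (-0.4196 - 0.3389i))
(|01⟩, |11⟩): (a, b) = (0, -0.6467i) → (-0.4573i, 0.4573i)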